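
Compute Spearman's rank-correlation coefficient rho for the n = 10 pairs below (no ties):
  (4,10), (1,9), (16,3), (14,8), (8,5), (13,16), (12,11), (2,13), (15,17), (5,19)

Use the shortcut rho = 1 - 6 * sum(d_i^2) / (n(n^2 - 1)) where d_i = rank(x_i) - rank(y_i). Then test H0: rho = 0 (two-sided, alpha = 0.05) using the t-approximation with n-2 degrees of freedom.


Step 1: Rank x and y separately (midranks; no ties here).
rank(x): 4->3, 1->1, 16->10, 14->8, 8->5, 13->7, 12->6, 2->2, 15->9, 5->4
rank(y): 10->5, 9->4, 3->1, 8->3, 5->2, 16->8, 11->6, 13->7, 17->9, 19->10
Step 2: d_i = R_x(i) - R_y(i); compute d_i^2.
  (3-5)^2=4, (1-4)^2=9, (10-1)^2=81, (8-3)^2=25, (5-2)^2=9, (7-8)^2=1, (6-6)^2=0, (2-7)^2=25, (9-9)^2=0, (4-10)^2=36
sum(d^2) = 190.
Step 3: rho = 1 - 6*190 / (10*(10^2 - 1)) = 1 - 1140/990 = -0.151515.
Step 4: Under H0, t = rho * sqrt((n-2)/(1-rho^2)) = -0.4336 ~ t(8).
Step 5: Two-sided p-value from the t-distribution with 8 df = 0.676065.
Step 6: alpha = 0.05. fail to reject H0.

rho = -0.1515, p = 0.676065, fail to reject H0 at alpha = 0.05.


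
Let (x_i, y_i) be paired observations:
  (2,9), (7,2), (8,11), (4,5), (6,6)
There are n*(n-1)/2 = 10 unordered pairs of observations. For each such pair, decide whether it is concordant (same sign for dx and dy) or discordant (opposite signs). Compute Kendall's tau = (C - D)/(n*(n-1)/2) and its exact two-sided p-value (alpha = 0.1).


Step 1: Enumerate the 10 unordered pairs (i,j) with i<j and classify each by sign(x_j-x_i) * sign(y_j-y_i).
  (1,2):dx=+5,dy=-7->D; (1,3):dx=+6,dy=+2->C; (1,4):dx=+2,dy=-4->D; (1,5):dx=+4,dy=-3->D
  (2,3):dx=+1,dy=+9->C; (2,4):dx=-3,dy=+3->D; (2,5):dx=-1,dy=+4->D; (3,4):dx=-4,dy=-6->C
  (3,5):dx=-2,dy=-5->C; (4,5):dx=+2,dy=+1->C
Step 2: C = 5, D = 5, total pairs = 10.
Step 3: tau = (C - D)/(n(n-1)/2) = (5 - 5)/10 = 0.000000.
Step 4: Exact two-sided p-value (enumerate n! = 120 permutations of y under H0): p = 1.000000.
Step 5: alpha = 0.1. fail to reject H0.

tau_b = 0.0000 (C=5, D=5), p = 1.000000, fail to reject H0.


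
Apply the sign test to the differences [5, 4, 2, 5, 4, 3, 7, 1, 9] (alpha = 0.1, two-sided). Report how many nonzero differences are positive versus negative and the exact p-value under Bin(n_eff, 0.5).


Step 1: Discard zero differences. Original n = 9; n_eff = number of nonzero differences = 9.
Nonzero differences (with sign): +5, +4, +2, +5, +4, +3, +7, +1, +9
Step 2: Count signs: positive = 9, negative = 0.
Step 3: Under H0: P(positive) = 0.5, so the number of positives S ~ Bin(9, 0.5).
Step 4: Two-sided exact p-value = sum of Bin(9,0.5) probabilities at or below the observed probability = 0.003906.
Step 5: alpha = 0.1. reject H0.

n_eff = 9, pos = 9, neg = 0, p = 0.003906, reject H0.


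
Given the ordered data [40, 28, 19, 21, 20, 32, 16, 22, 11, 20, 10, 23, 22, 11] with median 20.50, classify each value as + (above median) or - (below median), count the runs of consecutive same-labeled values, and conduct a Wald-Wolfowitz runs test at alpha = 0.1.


Step 1: Compute median = 20.50; label A = above, B = below.
Labels in order: AABABABABBBAAB  (n_A = 7, n_B = 7)
Step 2: Count runs R = 10.
Step 3: Under H0 (random ordering), E[R] = 2*n_A*n_B/(n_A+n_B) + 1 = 2*7*7/14 + 1 = 8.0000.
        Var[R] = 2*n_A*n_B*(2*n_A*n_B - n_A - n_B) / ((n_A+n_B)^2 * (n_A+n_B-1)) = 8232/2548 = 3.2308.
        SD[R] = 1.7974.
Step 4: Continuity-corrected z = (R - 0.5 - E[R]) / SD[R] = (10 - 0.5 - 8.0000) / 1.7974 = 0.8345.
Step 5: Two-sided p-value via normal approximation = 2*(1 - Phi(|z|)) = 0.403986.
Step 6: alpha = 0.1. fail to reject H0.

R = 10, z = 0.8345, p = 0.403986, fail to reject H0.


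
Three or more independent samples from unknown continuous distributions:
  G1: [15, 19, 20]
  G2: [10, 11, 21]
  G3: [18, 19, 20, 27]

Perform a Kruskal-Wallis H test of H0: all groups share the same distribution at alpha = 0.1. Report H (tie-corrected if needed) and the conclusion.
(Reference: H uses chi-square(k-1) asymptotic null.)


Step 1: Combine all N = 10 observations and assign midranks.
sorted (value, group, rank): (10,G2,1), (11,G2,2), (15,G1,3), (18,G3,4), (19,G1,5.5), (19,G3,5.5), (20,G1,7.5), (20,G3,7.5), (21,G2,9), (27,G3,10)
Step 2: Sum ranks within each group.
R_1 = 16 (n_1 = 3)
R_2 = 12 (n_2 = 3)
R_3 = 27 (n_3 = 4)
Step 3: H = 12/(N(N+1)) * sum(R_i^2/n_i) - 3(N+1)
     = 12/(10*11) * (16^2/3 + 12^2/3 + 27^2/4) - 3*11
     = 0.109091 * 315.583 - 33
     = 1.427273.
Step 4: Ties present; correction factor C = 1 - 12/(10^3 - 10) = 0.987879. Corrected H = 1.427273 / 0.987879 = 1.444785.
Step 5: Under H0, H ~ chi^2(2); p-value = 0.485589.
Step 6: alpha = 0.1. fail to reject H0.

H = 1.4448, df = 2, p = 0.485589, fail to reject H0.


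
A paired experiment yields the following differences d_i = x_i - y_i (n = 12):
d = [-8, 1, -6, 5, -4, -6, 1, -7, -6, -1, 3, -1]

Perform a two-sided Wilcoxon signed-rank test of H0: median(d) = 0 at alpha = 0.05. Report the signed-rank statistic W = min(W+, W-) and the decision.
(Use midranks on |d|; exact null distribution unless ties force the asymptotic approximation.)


Step 1: Drop any zero differences (none here) and take |d_i|.
|d| = [8, 1, 6, 5, 4, 6, 1, 7, 6, 1, 3, 1]
Step 2: Midrank |d_i| (ties get averaged ranks).
ranks: |8|->12, |1|->2.5, |6|->9, |5|->7, |4|->6, |6|->9, |1|->2.5, |7|->11, |6|->9, |1|->2.5, |3|->5, |1|->2.5
Step 3: Attach original signs; sum ranks with positive sign and with negative sign.
W+ = 2.5 + 7 + 2.5 + 5 = 17
W- = 12 + 9 + 6 + 9 + 11 + 9 + 2.5 + 2.5 = 61
(Check: W+ + W- = 78 should equal n(n+1)/2 = 78.)
Step 4: Test statistic W = min(W+, W-) = 17.
Step 5: Ties in |d|, so use the tie-corrected normal approximation.
        E[W] = n(n+1)/4 = 12*13/4 = 39.
        Tie groups: |d|=1 (t=4), |d|=6 (t=3); sum(t^3 - t) = 84.
        Var[W] = n(n+1)(2n+1)/24 - sum(t^3-t)/48 = 3900/24 - 84/48 = 160.75.
        z = (W - E[W]) / sqrt(Var[W]) = (17 - 39) / 12.6787 = -1.7352.
        Two-sided p = 2*Phi(z) = 0.082707.
Step 6: alpha = 0.05. fail to reject H0.

W+ = 17, W- = 61, W = min = 17, p = 0.082707, fail to reject H0.


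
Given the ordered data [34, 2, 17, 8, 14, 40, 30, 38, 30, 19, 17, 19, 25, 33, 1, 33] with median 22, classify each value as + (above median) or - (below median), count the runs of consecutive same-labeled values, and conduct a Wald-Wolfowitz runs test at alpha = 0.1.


Step 1: Compute median = 22; label A = above, B = below.
Labels in order: ABBBBAAAABBBAABA  (n_A = 8, n_B = 8)
Step 2: Count runs R = 7.
Step 3: Under H0 (random ordering), E[R] = 2*n_A*n_B/(n_A+n_B) + 1 = 2*8*8/16 + 1 = 9.0000.
        Var[R] = 2*n_A*n_B*(2*n_A*n_B - n_A - n_B) / ((n_A+n_B)^2 * (n_A+n_B-1)) = 14336/3840 = 3.7333.
        SD[R] = 1.9322.
Step 4: Continuity-corrected z = (R + 0.5 - E[R]) / SD[R] = (7 + 0.5 - 9.0000) / 1.9322 = -0.7763.
Step 5: Two-sided p-value via normal approximation = 2*(1 - Phi(|z|)) = 0.437558.
Step 6: alpha = 0.1. fail to reject H0.

R = 7, z = -0.7763, p = 0.437558, fail to reject H0.


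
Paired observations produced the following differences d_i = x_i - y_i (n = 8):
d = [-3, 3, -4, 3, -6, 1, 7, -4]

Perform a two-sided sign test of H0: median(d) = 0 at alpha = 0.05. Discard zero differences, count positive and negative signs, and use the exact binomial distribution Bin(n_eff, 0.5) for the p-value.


Step 1: Discard zero differences. Original n = 8; n_eff = number of nonzero differences = 8.
Nonzero differences (with sign): -3, +3, -4, +3, -6, +1, +7, -4
Step 2: Count signs: positive = 4, negative = 4.
Step 3: Under H0: P(positive) = 0.5, so the number of positives S ~ Bin(8, 0.5).
Step 4: Two-sided exact p-value = sum of Bin(8,0.5) probabilities at or below the observed probability = 1.000000.
Step 5: alpha = 0.05. fail to reject H0.

n_eff = 8, pos = 4, neg = 4, p = 1.000000, fail to reject H0.


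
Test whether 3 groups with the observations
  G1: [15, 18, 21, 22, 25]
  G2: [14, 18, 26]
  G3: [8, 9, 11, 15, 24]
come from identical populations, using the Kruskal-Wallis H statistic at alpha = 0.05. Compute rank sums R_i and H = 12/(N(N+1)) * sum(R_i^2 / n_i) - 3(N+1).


Step 1: Combine all N = 13 observations and assign midranks.
sorted (value, group, rank): (8,G3,1), (9,G3,2), (11,G3,3), (14,G2,4), (15,G1,5.5), (15,G3,5.5), (18,G1,7.5), (18,G2,7.5), (21,G1,9), (22,G1,10), (24,G3,11), (25,G1,12), (26,G2,13)
Step 2: Sum ranks within each group.
R_1 = 44 (n_1 = 5)
R_2 = 24.5 (n_2 = 3)
R_3 = 22.5 (n_3 = 5)
Step 3: H = 12/(N(N+1)) * sum(R_i^2/n_i) - 3(N+1)
     = 12/(13*14) * (44^2/5 + 24.5^2/3 + 22.5^2/5) - 3*14
     = 0.065934 * 688.533 - 42
     = 3.397802.
Step 4: Ties present; correction factor C = 1 - 12/(13^3 - 13) = 0.994505. Corrected H = 3.397802 / 0.994505 = 3.416575.
Step 5: Under H0, H ~ chi^2(2); p-value = 0.181176.
Step 6: alpha = 0.05. fail to reject H0.

H = 3.4166, df = 2, p = 0.181176, fail to reject H0.


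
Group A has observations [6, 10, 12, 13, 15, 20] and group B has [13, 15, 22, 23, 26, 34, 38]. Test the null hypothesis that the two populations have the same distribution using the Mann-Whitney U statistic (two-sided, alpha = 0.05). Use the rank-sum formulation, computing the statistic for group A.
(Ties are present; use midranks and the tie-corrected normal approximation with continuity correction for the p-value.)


Step 1: Combine and sort all 13 observations; assign midranks.
sorted (value, group): (6,X), (10,X), (12,X), (13,X), (13,Y), (15,X), (15,Y), (20,X), (22,Y), (23,Y), (26,Y), (34,Y), (38,Y)
ranks: 6->1, 10->2, 12->3, 13->4.5, 13->4.5, 15->6.5, 15->6.5, 20->8, 22->9, 23->10, 26->11, 34->12, 38->13
Step 2: Rank sum for X: R1 = 1 + 2 + 3 + 4.5 + 6.5 + 8 = 25.
Step 3: U_X = R1 - n1(n1+1)/2 = 25 - 6*7/2 = 25 - 21 = 4.
       U_Y = n1*n2 - U_X = 42 - 4 = 38.
Step 4: Ties are present, so use the tie-corrected normal approximation (with continuity correction) for the p-value.
Step 5: p-value = 0.018096; compare to alpha = 0.05. reject H0.

U_X = 4, p = 0.018096, reject H0 at alpha = 0.05.


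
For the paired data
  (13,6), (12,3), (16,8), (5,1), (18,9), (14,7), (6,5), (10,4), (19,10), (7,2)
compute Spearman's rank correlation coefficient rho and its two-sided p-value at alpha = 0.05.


Step 1: Rank x and y separately (midranks; no ties here).
rank(x): 13->6, 12->5, 16->8, 5->1, 18->9, 14->7, 6->2, 10->4, 19->10, 7->3
rank(y): 6->6, 3->3, 8->8, 1->1, 9->9, 7->7, 5->5, 4->4, 10->10, 2->2
Step 2: d_i = R_x(i) - R_y(i); compute d_i^2.
  (6-6)^2=0, (5-3)^2=4, (8-8)^2=0, (1-1)^2=0, (9-9)^2=0, (7-7)^2=0, (2-5)^2=9, (4-4)^2=0, (10-10)^2=0, (3-2)^2=1
sum(d^2) = 14.
Step 3: rho = 1 - 6*14 / (10*(10^2 - 1)) = 1 - 84/990 = 0.915152.
Step 4: Under H0, t = rho * sqrt((n-2)/(1-rho^2)) = 6.4212 ~ t(8).
Step 5: Two-sided p-value from the t-distribution with 8 df = 0.000204.
Step 6: alpha = 0.05. reject H0.

rho = 0.9152, p = 0.000204, reject H0 at alpha = 0.05.


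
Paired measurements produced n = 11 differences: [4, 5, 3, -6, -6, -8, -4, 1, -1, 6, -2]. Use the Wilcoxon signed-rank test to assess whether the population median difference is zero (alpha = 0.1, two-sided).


Step 1: Drop any zero differences (none here) and take |d_i|.
|d| = [4, 5, 3, 6, 6, 8, 4, 1, 1, 6, 2]
Step 2: Midrank |d_i| (ties get averaged ranks).
ranks: |4|->5.5, |5|->7, |3|->4, |6|->9, |6|->9, |8|->11, |4|->5.5, |1|->1.5, |1|->1.5, |6|->9, |2|->3
Step 3: Attach original signs; sum ranks with positive sign and with negative sign.
W+ = 5.5 + 7 + 4 + 1.5 + 9 = 27
W- = 9 + 9 + 11 + 5.5 + 1.5 + 3 = 39
(Check: W+ + W- = 66 should equal n(n+1)/2 = 66.)
Step 4: Test statistic W = min(W+, W-) = 27.
Step 5: Ties in |d|, so use the tie-corrected normal approximation.
        E[W] = n(n+1)/4 = 11*12/4 = 33.
        Tie groups: |d|=1 (t=2), |d|=4 (t=2), |d|=6 (t=3); sum(t^3 - t) = 36.
        Var[W] = n(n+1)(2n+1)/24 - sum(t^3-t)/48 = 3036/24 - 36/48 = 125.75.
        z = (W - E[W]) / sqrt(Var[W]) = (27 - 33) / 11.2138 = -0.5351.
        Two-sided p = 2*Phi(z) = 0.592613.
Step 6: alpha = 0.1. fail to reject H0.

W+ = 27, W- = 39, W = min = 27, p = 0.592613, fail to reject H0.


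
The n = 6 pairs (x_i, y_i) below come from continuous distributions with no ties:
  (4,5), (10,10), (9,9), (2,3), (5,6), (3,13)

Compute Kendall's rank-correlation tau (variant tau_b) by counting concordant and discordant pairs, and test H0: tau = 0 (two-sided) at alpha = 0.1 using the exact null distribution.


Step 1: Enumerate the 15 unordered pairs (i,j) with i<j and classify each by sign(x_j-x_i) * sign(y_j-y_i).
  (1,2):dx=+6,dy=+5->C; (1,3):dx=+5,dy=+4->C; (1,4):dx=-2,dy=-2->C; (1,5):dx=+1,dy=+1->C
  (1,6):dx=-1,dy=+8->D; (2,3):dx=-1,dy=-1->C; (2,4):dx=-8,dy=-7->C; (2,5):dx=-5,dy=-4->C
  (2,6):dx=-7,dy=+3->D; (3,4):dx=-7,dy=-6->C; (3,5):dx=-4,dy=-3->C; (3,6):dx=-6,dy=+4->D
  (4,5):dx=+3,dy=+3->C; (4,6):dx=+1,dy=+10->C; (5,6):dx=-2,dy=+7->D
Step 2: C = 11, D = 4, total pairs = 15.
Step 3: tau = (C - D)/(n(n-1)/2) = (11 - 4)/15 = 0.466667.
Step 4: Exact two-sided p-value (enumerate n! = 720 permutations of y under H0): p = 0.272222.
Step 5: alpha = 0.1. fail to reject H0.

tau_b = 0.4667 (C=11, D=4), p = 0.272222, fail to reject H0.


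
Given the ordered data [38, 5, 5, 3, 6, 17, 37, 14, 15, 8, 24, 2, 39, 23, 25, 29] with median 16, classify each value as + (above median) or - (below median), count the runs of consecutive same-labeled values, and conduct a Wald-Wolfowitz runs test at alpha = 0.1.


Step 1: Compute median = 16; label A = above, B = below.
Labels in order: ABBBBAABBBABAAAA  (n_A = 8, n_B = 8)
Step 2: Count runs R = 7.
Step 3: Under H0 (random ordering), E[R] = 2*n_A*n_B/(n_A+n_B) + 1 = 2*8*8/16 + 1 = 9.0000.
        Var[R] = 2*n_A*n_B*(2*n_A*n_B - n_A - n_B) / ((n_A+n_B)^2 * (n_A+n_B-1)) = 14336/3840 = 3.7333.
        SD[R] = 1.9322.
Step 4: Continuity-corrected z = (R + 0.5 - E[R]) / SD[R] = (7 + 0.5 - 9.0000) / 1.9322 = -0.7763.
Step 5: Two-sided p-value via normal approximation = 2*(1 - Phi(|z|)) = 0.437558.
Step 6: alpha = 0.1. fail to reject H0.

R = 7, z = -0.7763, p = 0.437558, fail to reject H0.


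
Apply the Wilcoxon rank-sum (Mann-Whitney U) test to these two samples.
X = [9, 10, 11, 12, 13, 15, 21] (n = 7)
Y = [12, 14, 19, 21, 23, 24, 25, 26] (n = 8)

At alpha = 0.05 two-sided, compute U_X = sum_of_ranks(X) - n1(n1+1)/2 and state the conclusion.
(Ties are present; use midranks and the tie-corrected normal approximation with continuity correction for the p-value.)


Step 1: Combine and sort all 15 observations; assign midranks.
sorted (value, group): (9,X), (10,X), (11,X), (12,X), (12,Y), (13,X), (14,Y), (15,X), (19,Y), (21,X), (21,Y), (23,Y), (24,Y), (25,Y), (26,Y)
ranks: 9->1, 10->2, 11->3, 12->4.5, 12->4.5, 13->6, 14->7, 15->8, 19->9, 21->10.5, 21->10.5, 23->12, 24->13, 25->14, 26->15
Step 2: Rank sum for X: R1 = 1 + 2 + 3 + 4.5 + 6 + 8 + 10.5 = 35.
Step 3: U_X = R1 - n1(n1+1)/2 = 35 - 7*8/2 = 35 - 28 = 7.
       U_Y = n1*n2 - U_X = 56 - 7 = 49.
Step 4: Ties are present, so use the tie-corrected normal approximation (with continuity correction) for the p-value.
Step 5: p-value = 0.017470; compare to alpha = 0.05. reject H0.

U_X = 7, p = 0.017470, reject H0 at alpha = 0.05.


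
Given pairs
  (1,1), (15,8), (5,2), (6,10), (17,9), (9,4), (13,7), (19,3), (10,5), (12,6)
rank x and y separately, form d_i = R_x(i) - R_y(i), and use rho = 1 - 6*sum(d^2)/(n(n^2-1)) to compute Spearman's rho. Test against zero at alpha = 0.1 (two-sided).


Step 1: Rank x and y separately (midranks; no ties here).
rank(x): 1->1, 15->8, 5->2, 6->3, 17->9, 9->4, 13->7, 19->10, 10->5, 12->6
rank(y): 1->1, 8->8, 2->2, 10->10, 9->9, 4->4, 7->7, 3->3, 5->5, 6->6
Step 2: d_i = R_x(i) - R_y(i); compute d_i^2.
  (1-1)^2=0, (8-8)^2=0, (2-2)^2=0, (3-10)^2=49, (9-9)^2=0, (4-4)^2=0, (7-7)^2=0, (10-3)^2=49, (5-5)^2=0, (6-6)^2=0
sum(d^2) = 98.
Step 3: rho = 1 - 6*98 / (10*(10^2 - 1)) = 1 - 588/990 = 0.406061.
Step 4: Under H0, t = rho * sqrt((n-2)/(1-rho^2)) = 1.2568 ~ t(8).
Step 5: Two-sided p-value from the t-distribution with 8 df = 0.244282.
Step 6: alpha = 0.1. fail to reject H0.

rho = 0.4061, p = 0.244282, fail to reject H0 at alpha = 0.1.


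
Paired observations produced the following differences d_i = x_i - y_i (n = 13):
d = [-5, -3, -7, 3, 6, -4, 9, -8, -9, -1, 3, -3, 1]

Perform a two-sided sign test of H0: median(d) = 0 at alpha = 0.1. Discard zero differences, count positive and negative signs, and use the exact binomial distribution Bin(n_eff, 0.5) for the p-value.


Step 1: Discard zero differences. Original n = 13; n_eff = number of nonzero differences = 13.
Nonzero differences (with sign): -5, -3, -7, +3, +6, -4, +9, -8, -9, -1, +3, -3, +1
Step 2: Count signs: positive = 5, negative = 8.
Step 3: Under H0: P(positive) = 0.5, so the number of positives S ~ Bin(13, 0.5).
Step 4: Two-sided exact p-value = sum of Bin(13,0.5) probabilities at or below the observed probability = 0.581055.
Step 5: alpha = 0.1. fail to reject H0.

n_eff = 13, pos = 5, neg = 8, p = 0.581055, fail to reject H0.


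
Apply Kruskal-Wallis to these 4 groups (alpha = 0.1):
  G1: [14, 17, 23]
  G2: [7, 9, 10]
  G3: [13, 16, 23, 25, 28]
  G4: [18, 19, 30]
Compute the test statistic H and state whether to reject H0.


Step 1: Combine all N = 14 observations and assign midranks.
sorted (value, group, rank): (7,G2,1), (9,G2,2), (10,G2,3), (13,G3,4), (14,G1,5), (16,G3,6), (17,G1,7), (18,G4,8), (19,G4,9), (23,G1,10.5), (23,G3,10.5), (25,G3,12), (28,G3,13), (30,G4,14)
Step 2: Sum ranks within each group.
R_1 = 22.5 (n_1 = 3)
R_2 = 6 (n_2 = 3)
R_3 = 45.5 (n_3 = 5)
R_4 = 31 (n_4 = 3)
Step 3: H = 12/(N(N+1)) * sum(R_i^2/n_i) - 3(N+1)
     = 12/(14*15) * (22.5^2/3 + 6^2/3 + 45.5^2/5 + 31^2/3) - 3*15
     = 0.057143 * 915.133 - 45
     = 7.293333.
Step 4: Ties present; correction factor C = 1 - 6/(14^3 - 14) = 0.997802. Corrected H = 7.293333 / 0.997802 = 7.309398.
Step 5: Under H0, H ~ chi^2(3); p-value = 0.062663.
Step 6: alpha = 0.1. reject H0.

H = 7.3094, df = 3, p = 0.062663, reject H0.


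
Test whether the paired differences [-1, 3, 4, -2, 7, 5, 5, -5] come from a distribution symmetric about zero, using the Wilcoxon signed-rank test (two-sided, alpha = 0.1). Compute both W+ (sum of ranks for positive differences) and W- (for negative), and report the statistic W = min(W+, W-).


Step 1: Drop any zero differences (none here) and take |d_i|.
|d| = [1, 3, 4, 2, 7, 5, 5, 5]
Step 2: Midrank |d_i| (ties get averaged ranks).
ranks: |1|->1, |3|->3, |4|->4, |2|->2, |7|->8, |5|->6, |5|->6, |5|->6
Step 3: Attach original signs; sum ranks with positive sign and with negative sign.
W+ = 3 + 4 + 8 + 6 + 6 = 27
W- = 1 + 2 + 6 = 9
(Check: W+ + W- = 36 should equal n(n+1)/2 = 36.)
Step 4: Test statistic W = min(W+, W-) = 9.
Step 5: Ties in |d|, so use the tie-corrected normal approximation.
        E[W] = n(n+1)/4 = 8*9/4 = 18.
        Tie groups: |d|=5 (t=3); sum(t^3 - t) = 24.
        Var[W] = n(n+1)(2n+1)/24 - sum(t^3-t)/48 = 1224/24 - 24/48 = 50.5.
        z = (W - E[W]) / sqrt(Var[W]) = (9 - 18) / 7.1063 = -1.2665.
        Two-sided p = 2*Phi(z) = 0.205343.
Step 6: alpha = 0.1. fail to reject H0.

W+ = 27, W- = 9, W = min = 9, p = 0.205343, fail to reject H0.


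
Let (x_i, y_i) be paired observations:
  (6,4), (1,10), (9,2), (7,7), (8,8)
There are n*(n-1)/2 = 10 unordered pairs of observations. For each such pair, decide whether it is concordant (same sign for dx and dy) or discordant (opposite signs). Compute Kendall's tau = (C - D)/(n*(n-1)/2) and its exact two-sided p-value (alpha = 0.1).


Step 1: Enumerate the 10 unordered pairs (i,j) with i<j and classify each by sign(x_j-x_i) * sign(y_j-y_i).
  (1,2):dx=-5,dy=+6->D; (1,3):dx=+3,dy=-2->D; (1,4):dx=+1,dy=+3->C; (1,5):dx=+2,dy=+4->C
  (2,3):dx=+8,dy=-8->D; (2,4):dx=+6,dy=-3->D; (2,5):dx=+7,dy=-2->D; (3,4):dx=-2,dy=+5->D
  (3,5):dx=-1,dy=+6->D; (4,5):dx=+1,dy=+1->C
Step 2: C = 3, D = 7, total pairs = 10.
Step 3: tau = (C - D)/(n(n-1)/2) = (3 - 7)/10 = -0.400000.
Step 4: Exact two-sided p-value (enumerate n! = 120 permutations of y under H0): p = 0.483333.
Step 5: alpha = 0.1. fail to reject H0.

tau_b = -0.4000 (C=3, D=7), p = 0.483333, fail to reject H0.


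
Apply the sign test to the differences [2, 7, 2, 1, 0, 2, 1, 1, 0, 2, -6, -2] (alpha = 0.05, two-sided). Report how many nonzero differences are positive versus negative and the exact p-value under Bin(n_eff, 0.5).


Step 1: Discard zero differences. Original n = 12; n_eff = number of nonzero differences = 10.
Nonzero differences (with sign): +2, +7, +2, +1, +2, +1, +1, +2, -6, -2
Step 2: Count signs: positive = 8, negative = 2.
Step 3: Under H0: P(positive) = 0.5, so the number of positives S ~ Bin(10, 0.5).
Step 4: Two-sided exact p-value = sum of Bin(10,0.5) probabilities at or below the observed probability = 0.109375.
Step 5: alpha = 0.05. fail to reject H0.

n_eff = 10, pos = 8, neg = 2, p = 0.109375, fail to reject H0.


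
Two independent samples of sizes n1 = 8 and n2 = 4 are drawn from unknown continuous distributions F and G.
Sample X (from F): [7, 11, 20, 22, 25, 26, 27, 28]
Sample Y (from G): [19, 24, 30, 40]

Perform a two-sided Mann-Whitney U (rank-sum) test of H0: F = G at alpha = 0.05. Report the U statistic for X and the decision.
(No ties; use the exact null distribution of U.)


Step 1: Combine and sort all 12 observations; assign midranks.
sorted (value, group): (7,X), (11,X), (19,Y), (20,X), (22,X), (24,Y), (25,X), (26,X), (27,X), (28,X), (30,Y), (40,Y)
ranks: 7->1, 11->2, 19->3, 20->4, 22->5, 24->6, 25->7, 26->8, 27->9, 28->10, 30->11, 40->12
Step 2: Rank sum for X: R1 = 1 + 2 + 4 + 5 + 7 + 8 + 9 + 10 = 46.
Step 3: U_X = R1 - n1(n1+1)/2 = 46 - 8*9/2 = 46 - 36 = 10.
       U_Y = n1*n2 - U_X = 32 - 10 = 22.
Step 4: No ties, so the exact null distribution of U (based on enumerating the C(12,8) = 495 equally likely rank assignments) gives the two-sided p-value.
Step 5: p-value = 0.367677; compare to alpha = 0.05. fail to reject H0.

U_X = 10, p = 0.367677, fail to reject H0 at alpha = 0.05.


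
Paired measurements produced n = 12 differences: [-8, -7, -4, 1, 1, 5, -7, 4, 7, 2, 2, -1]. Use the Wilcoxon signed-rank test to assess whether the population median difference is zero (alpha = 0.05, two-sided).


Step 1: Drop any zero differences (none here) and take |d_i|.
|d| = [8, 7, 4, 1, 1, 5, 7, 4, 7, 2, 2, 1]
Step 2: Midrank |d_i| (ties get averaged ranks).
ranks: |8|->12, |7|->10, |4|->6.5, |1|->2, |1|->2, |5|->8, |7|->10, |4|->6.5, |7|->10, |2|->4.5, |2|->4.5, |1|->2
Step 3: Attach original signs; sum ranks with positive sign and with negative sign.
W+ = 2 + 2 + 8 + 6.5 + 10 + 4.5 + 4.5 = 37.5
W- = 12 + 10 + 6.5 + 10 + 2 = 40.5
(Check: W+ + W- = 78 should equal n(n+1)/2 = 78.)
Step 4: Test statistic W = min(W+, W-) = 37.5.
Step 5: Ties in |d|, so use the tie-corrected normal approximation.
        E[W] = n(n+1)/4 = 12*13/4 = 39.
        Tie groups: |d|=1 (t=3), |d|=2 (t=2), |d|=4 (t=2), |d|=7 (t=3); sum(t^3 - t) = 60.
        Var[W] = n(n+1)(2n+1)/24 - sum(t^3-t)/48 = 3900/24 - 60/48 = 161.25.
        z = (W - E[W]) / sqrt(Var[W]) = (37.5 - 39) / 12.6984 = -0.1181.
        Two-sided p = 2*Phi(z) = 0.905969.
Step 6: alpha = 0.05. fail to reject H0.

W+ = 37.5, W- = 40.5, W = min = 37.5, p = 0.905969, fail to reject H0.


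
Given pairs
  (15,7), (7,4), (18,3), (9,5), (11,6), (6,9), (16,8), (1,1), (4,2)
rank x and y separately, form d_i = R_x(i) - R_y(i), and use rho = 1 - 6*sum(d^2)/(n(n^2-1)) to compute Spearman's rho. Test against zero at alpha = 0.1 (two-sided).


Step 1: Rank x and y separately (midranks; no ties here).
rank(x): 15->7, 7->4, 18->9, 9->5, 11->6, 6->3, 16->8, 1->1, 4->2
rank(y): 7->7, 4->4, 3->3, 5->5, 6->6, 9->9, 8->8, 1->1, 2->2
Step 2: d_i = R_x(i) - R_y(i); compute d_i^2.
  (7-7)^2=0, (4-4)^2=0, (9-3)^2=36, (5-5)^2=0, (6-6)^2=0, (3-9)^2=36, (8-8)^2=0, (1-1)^2=0, (2-2)^2=0
sum(d^2) = 72.
Step 3: rho = 1 - 6*72 / (9*(9^2 - 1)) = 1 - 432/720 = 0.400000.
Step 4: Under H0, t = rho * sqrt((n-2)/(1-rho^2)) = 1.1547 ~ t(7).
Step 5: Two-sided p-value from the t-distribution with 7 df = 0.286105.
Step 6: alpha = 0.1. fail to reject H0.

rho = 0.4000, p = 0.286105, fail to reject H0 at alpha = 0.1.


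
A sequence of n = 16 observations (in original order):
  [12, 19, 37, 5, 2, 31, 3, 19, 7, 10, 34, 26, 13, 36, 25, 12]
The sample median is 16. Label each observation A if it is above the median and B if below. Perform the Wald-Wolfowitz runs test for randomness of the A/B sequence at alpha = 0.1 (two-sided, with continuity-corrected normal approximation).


Step 1: Compute median = 16; label A = above, B = below.
Labels in order: BAABBABABBAABAAB  (n_A = 8, n_B = 8)
Step 2: Count runs R = 11.
Step 3: Under H0 (random ordering), E[R] = 2*n_A*n_B/(n_A+n_B) + 1 = 2*8*8/16 + 1 = 9.0000.
        Var[R] = 2*n_A*n_B*(2*n_A*n_B - n_A - n_B) / ((n_A+n_B)^2 * (n_A+n_B-1)) = 14336/3840 = 3.7333.
        SD[R] = 1.9322.
Step 4: Continuity-corrected z = (R - 0.5 - E[R]) / SD[R] = (11 - 0.5 - 9.0000) / 1.9322 = 0.7763.
Step 5: Two-sided p-value via normal approximation = 2*(1 - Phi(|z|)) = 0.437558.
Step 6: alpha = 0.1. fail to reject H0.

R = 11, z = 0.7763, p = 0.437558, fail to reject H0.


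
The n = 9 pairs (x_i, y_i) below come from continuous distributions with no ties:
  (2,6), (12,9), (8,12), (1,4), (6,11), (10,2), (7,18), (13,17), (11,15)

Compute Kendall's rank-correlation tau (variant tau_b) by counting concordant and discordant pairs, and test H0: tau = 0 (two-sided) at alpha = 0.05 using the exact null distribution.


Step 1: Enumerate the 36 unordered pairs (i,j) with i<j and classify each by sign(x_j-x_i) * sign(y_j-y_i).
  (1,2):dx=+10,dy=+3->C; (1,3):dx=+6,dy=+6->C; (1,4):dx=-1,dy=-2->C; (1,5):dx=+4,dy=+5->C
  (1,6):dx=+8,dy=-4->D; (1,7):dx=+5,dy=+12->C; (1,8):dx=+11,dy=+11->C; (1,9):dx=+9,dy=+9->C
  (2,3):dx=-4,dy=+3->D; (2,4):dx=-11,dy=-5->C; (2,5):dx=-6,dy=+2->D; (2,6):dx=-2,dy=-7->C
  (2,7):dx=-5,dy=+9->D; (2,8):dx=+1,dy=+8->C; (2,9):dx=-1,dy=+6->D; (3,4):dx=-7,dy=-8->C
  (3,5):dx=-2,dy=-1->C; (3,6):dx=+2,dy=-10->D; (3,7):dx=-1,dy=+6->D; (3,8):dx=+5,dy=+5->C
  (3,9):dx=+3,dy=+3->C; (4,5):dx=+5,dy=+7->C; (4,6):dx=+9,dy=-2->D; (4,7):dx=+6,dy=+14->C
  (4,8):dx=+12,dy=+13->C; (4,9):dx=+10,dy=+11->C; (5,6):dx=+4,dy=-9->D; (5,7):dx=+1,dy=+7->C
  (5,8):dx=+7,dy=+6->C; (5,9):dx=+5,dy=+4->C; (6,7):dx=-3,dy=+16->D; (6,8):dx=+3,dy=+15->C
  (6,9):dx=+1,dy=+13->C; (7,8):dx=+6,dy=-1->D; (7,9):dx=+4,dy=-3->D; (8,9):dx=-2,dy=-2->C
Step 2: C = 24, D = 12, total pairs = 36.
Step 3: tau = (C - D)/(n(n-1)/2) = (24 - 12)/36 = 0.333333.
Step 4: Exact two-sided p-value (enumerate n! = 362880 permutations of y under H0): p = 0.259518.
Step 5: alpha = 0.05. fail to reject H0.

tau_b = 0.3333 (C=24, D=12), p = 0.259518, fail to reject H0.


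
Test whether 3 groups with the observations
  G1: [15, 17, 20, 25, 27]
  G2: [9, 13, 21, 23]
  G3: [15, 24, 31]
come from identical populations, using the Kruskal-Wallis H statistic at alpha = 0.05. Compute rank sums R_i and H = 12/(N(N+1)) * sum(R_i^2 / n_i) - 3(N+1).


Step 1: Combine all N = 12 observations and assign midranks.
sorted (value, group, rank): (9,G2,1), (13,G2,2), (15,G1,3.5), (15,G3,3.5), (17,G1,5), (20,G1,6), (21,G2,7), (23,G2,8), (24,G3,9), (25,G1,10), (27,G1,11), (31,G3,12)
Step 2: Sum ranks within each group.
R_1 = 35.5 (n_1 = 5)
R_2 = 18 (n_2 = 4)
R_3 = 24.5 (n_3 = 3)
Step 3: H = 12/(N(N+1)) * sum(R_i^2/n_i) - 3(N+1)
     = 12/(12*13) * (35.5^2/5 + 18^2/4 + 24.5^2/3) - 3*13
     = 0.076923 * 533.133 - 39
     = 2.010256.
Step 4: Ties present; correction factor C = 1 - 6/(12^3 - 12) = 0.996503. Corrected H = 2.010256 / 0.996503 = 2.017310.
Step 5: Under H0, H ~ chi^2(2); p-value = 0.364709.
Step 6: alpha = 0.05. fail to reject H0.

H = 2.0173, df = 2, p = 0.364709, fail to reject H0.


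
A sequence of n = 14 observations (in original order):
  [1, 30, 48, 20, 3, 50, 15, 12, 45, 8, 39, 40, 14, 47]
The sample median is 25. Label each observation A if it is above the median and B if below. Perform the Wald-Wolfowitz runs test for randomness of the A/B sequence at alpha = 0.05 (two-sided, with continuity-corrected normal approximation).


Step 1: Compute median = 25; label A = above, B = below.
Labels in order: BAABBABBABAABA  (n_A = 7, n_B = 7)
Step 2: Count runs R = 10.
Step 3: Under H0 (random ordering), E[R] = 2*n_A*n_B/(n_A+n_B) + 1 = 2*7*7/14 + 1 = 8.0000.
        Var[R] = 2*n_A*n_B*(2*n_A*n_B - n_A - n_B) / ((n_A+n_B)^2 * (n_A+n_B-1)) = 8232/2548 = 3.2308.
        SD[R] = 1.7974.
Step 4: Continuity-corrected z = (R - 0.5 - E[R]) / SD[R] = (10 - 0.5 - 8.0000) / 1.7974 = 0.8345.
Step 5: Two-sided p-value via normal approximation = 2*(1 - Phi(|z|)) = 0.403986.
Step 6: alpha = 0.05. fail to reject H0.

R = 10, z = 0.8345, p = 0.403986, fail to reject H0.


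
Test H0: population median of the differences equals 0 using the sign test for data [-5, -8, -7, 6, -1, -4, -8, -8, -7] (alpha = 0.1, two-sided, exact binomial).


Step 1: Discard zero differences. Original n = 9; n_eff = number of nonzero differences = 9.
Nonzero differences (with sign): -5, -8, -7, +6, -1, -4, -8, -8, -7
Step 2: Count signs: positive = 1, negative = 8.
Step 3: Under H0: P(positive) = 0.5, so the number of positives S ~ Bin(9, 0.5).
Step 4: Two-sided exact p-value = sum of Bin(9,0.5) probabilities at or below the observed probability = 0.039062.
Step 5: alpha = 0.1. reject H0.

n_eff = 9, pos = 1, neg = 8, p = 0.039062, reject H0.


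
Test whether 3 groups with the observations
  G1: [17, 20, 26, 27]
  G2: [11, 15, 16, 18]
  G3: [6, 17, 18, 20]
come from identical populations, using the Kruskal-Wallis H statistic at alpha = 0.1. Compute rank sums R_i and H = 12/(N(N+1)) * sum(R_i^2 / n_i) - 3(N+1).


Step 1: Combine all N = 12 observations and assign midranks.
sorted (value, group, rank): (6,G3,1), (11,G2,2), (15,G2,3), (16,G2,4), (17,G1,5.5), (17,G3,5.5), (18,G2,7.5), (18,G3,7.5), (20,G1,9.5), (20,G3,9.5), (26,G1,11), (27,G1,12)
Step 2: Sum ranks within each group.
R_1 = 38 (n_1 = 4)
R_2 = 16.5 (n_2 = 4)
R_3 = 23.5 (n_3 = 4)
Step 3: H = 12/(N(N+1)) * sum(R_i^2/n_i) - 3(N+1)
     = 12/(12*13) * (38^2/4 + 16.5^2/4 + 23.5^2/4) - 3*13
     = 0.076923 * 567.125 - 39
     = 4.625000.
Step 4: Ties present; correction factor C = 1 - 18/(12^3 - 12) = 0.989510. Corrected H = 4.625000 / 0.989510 = 4.674028.
Step 5: Under H0, H ~ chi^2(2); p-value = 0.096616.
Step 6: alpha = 0.1. reject H0.

H = 4.6740, df = 2, p = 0.096616, reject H0.


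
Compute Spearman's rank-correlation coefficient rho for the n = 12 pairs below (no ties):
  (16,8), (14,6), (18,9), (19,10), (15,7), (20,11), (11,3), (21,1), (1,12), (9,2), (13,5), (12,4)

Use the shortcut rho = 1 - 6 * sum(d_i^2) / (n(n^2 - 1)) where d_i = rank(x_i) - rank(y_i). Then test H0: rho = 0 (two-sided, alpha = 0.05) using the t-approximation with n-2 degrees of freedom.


Step 1: Rank x and y separately (midranks; no ties here).
rank(x): 16->8, 14->6, 18->9, 19->10, 15->7, 20->11, 11->3, 21->12, 1->1, 9->2, 13->5, 12->4
rank(y): 8->8, 6->6, 9->9, 10->10, 7->7, 11->11, 3->3, 1->1, 12->12, 2->2, 5->5, 4->4
Step 2: d_i = R_x(i) - R_y(i); compute d_i^2.
  (8-8)^2=0, (6-6)^2=0, (9-9)^2=0, (10-10)^2=0, (7-7)^2=0, (11-11)^2=0, (3-3)^2=0, (12-1)^2=121, (1-12)^2=121, (2-2)^2=0, (5-5)^2=0, (4-4)^2=0
sum(d^2) = 242.
Step 3: rho = 1 - 6*242 / (12*(12^2 - 1)) = 1 - 1452/1716 = 0.153846.
Step 4: Under H0, t = rho * sqrt((n-2)/(1-rho^2)) = 0.4924 ~ t(10).
Step 5: Two-sided p-value from the t-distribution with 10 df = 0.633091.
Step 6: alpha = 0.05. fail to reject H0.

rho = 0.1538, p = 0.633091, fail to reject H0 at alpha = 0.05.


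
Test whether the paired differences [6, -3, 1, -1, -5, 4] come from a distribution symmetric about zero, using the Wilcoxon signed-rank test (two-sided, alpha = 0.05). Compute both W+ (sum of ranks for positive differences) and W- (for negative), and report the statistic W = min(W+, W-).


Step 1: Drop any zero differences (none here) and take |d_i|.
|d| = [6, 3, 1, 1, 5, 4]
Step 2: Midrank |d_i| (ties get averaged ranks).
ranks: |6|->6, |3|->3, |1|->1.5, |1|->1.5, |5|->5, |4|->4
Step 3: Attach original signs; sum ranks with positive sign and with negative sign.
W+ = 6 + 1.5 + 4 = 11.5
W- = 3 + 1.5 + 5 = 9.5
(Check: W+ + W- = 21 should equal n(n+1)/2 = 21.)
Step 4: Test statistic W = min(W+, W-) = 9.5.
Step 5: Ties in |d|, so use the tie-corrected normal approximation.
        E[W] = n(n+1)/4 = 6*7/4 = 10.5.
        Tie groups: |d|=1 (t=2); sum(t^3 - t) = 6.
        Var[W] = n(n+1)(2n+1)/24 - sum(t^3-t)/48 = 546/24 - 6/48 = 22.625.
        z = (W - E[W]) / sqrt(Var[W]) = (9.5 - 10.5) / 4.7566 = -0.2102.
        Two-sided p = 2*Phi(z) = 0.833484.
Step 6: alpha = 0.05. fail to reject H0.

W+ = 11.5, W- = 9.5, W = min = 9.5, p = 0.833484, fail to reject H0.


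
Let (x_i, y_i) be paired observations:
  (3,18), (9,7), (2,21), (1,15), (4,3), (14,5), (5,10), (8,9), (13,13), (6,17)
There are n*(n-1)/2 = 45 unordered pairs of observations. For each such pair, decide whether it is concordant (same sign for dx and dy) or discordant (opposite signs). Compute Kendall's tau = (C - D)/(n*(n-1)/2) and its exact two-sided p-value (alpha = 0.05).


Step 1: Enumerate the 45 unordered pairs (i,j) with i<j and classify each by sign(x_j-x_i) * sign(y_j-y_i).
  (1,2):dx=+6,dy=-11->D; (1,3):dx=-1,dy=+3->D; (1,4):dx=-2,dy=-3->C; (1,5):dx=+1,dy=-15->D
  (1,6):dx=+11,dy=-13->D; (1,7):dx=+2,dy=-8->D; (1,8):dx=+5,dy=-9->D; (1,9):dx=+10,dy=-5->D
  (1,10):dx=+3,dy=-1->D; (2,3):dx=-7,dy=+14->D; (2,4):dx=-8,dy=+8->D; (2,5):dx=-5,dy=-4->C
  (2,6):dx=+5,dy=-2->D; (2,7):dx=-4,dy=+3->D; (2,8):dx=-1,dy=+2->D; (2,9):dx=+4,dy=+6->C
  (2,10):dx=-3,dy=+10->D; (3,4):dx=-1,dy=-6->C; (3,5):dx=+2,dy=-18->D; (3,6):dx=+12,dy=-16->D
  (3,7):dx=+3,dy=-11->D; (3,8):dx=+6,dy=-12->D; (3,9):dx=+11,dy=-8->D; (3,10):dx=+4,dy=-4->D
  (4,5):dx=+3,dy=-12->D; (4,6):dx=+13,dy=-10->D; (4,7):dx=+4,dy=-5->D; (4,8):dx=+7,dy=-6->D
  (4,9):dx=+12,dy=-2->D; (4,10):dx=+5,dy=+2->C; (5,6):dx=+10,dy=+2->C; (5,7):dx=+1,dy=+7->C
  (5,8):dx=+4,dy=+6->C; (5,9):dx=+9,dy=+10->C; (5,10):dx=+2,dy=+14->C; (6,7):dx=-9,dy=+5->D
  (6,8):dx=-6,dy=+4->D; (6,9):dx=-1,dy=+8->D; (6,10):dx=-8,dy=+12->D; (7,8):dx=+3,dy=-1->D
  (7,9):dx=+8,dy=+3->C; (7,10):dx=+1,dy=+7->C; (8,9):dx=+5,dy=+4->C; (8,10):dx=-2,dy=+8->D
  (9,10):dx=-7,dy=+4->D
Step 2: C = 13, D = 32, total pairs = 45.
Step 3: tau = (C - D)/(n(n-1)/2) = (13 - 32)/45 = -0.422222.
Step 4: Exact two-sided p-value (enumerate n! = 3628800 permutations of y under H0): p = 0.108313.
Step 5: alpha = 0.05. fail to reject H0.

tau_b = -0.4222 (C=13, D=32), p = 0.108313, fail to reject H0.


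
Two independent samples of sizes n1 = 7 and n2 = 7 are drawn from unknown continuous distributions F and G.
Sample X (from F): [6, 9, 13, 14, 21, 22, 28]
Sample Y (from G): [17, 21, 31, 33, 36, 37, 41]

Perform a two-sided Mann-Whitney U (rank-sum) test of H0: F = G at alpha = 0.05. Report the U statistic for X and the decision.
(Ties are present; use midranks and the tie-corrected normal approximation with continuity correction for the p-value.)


Step 1: Combine and sort all 14 observations; assign midranks.
sorted (value, group): (6,X), (9,X), (13,X), (14,X), (17,Y), (21,X), (21,Y), (22,X), (28,X), (31,Y), (33,Y), (36,Y), (37,Y), (41,Y)
ranks: 6->1, 9->2, 13->3, 14->4, 17->5, 21->6.5, 21->6.5, 22->8, 28->9, 31->10, 33->11, 36->12, 37->13, 41->14
Step 2: Rank sum for X: R1 = 1 + 2 + 3 + 4 + 6.5 + 8 + 9 = 33.5.
Step 3: U_X = R1 - n1(n1+1)/2 = 33.5 - 7*8/2 = 33.5 - 28 = 5.5.
       U_Y = n1*n2 - U_X = 49 - 5.5 = 43.5.
Step 4: Ties are present, so use the tie-corrected normal approximation (with continuity correction) for the p-value.
Step 5: p-value = 0.017960; compare to alpha = 0.05. reject H0.

U_X = 5.5, p = 0.017960, reject H0 at alpha = 0.05.


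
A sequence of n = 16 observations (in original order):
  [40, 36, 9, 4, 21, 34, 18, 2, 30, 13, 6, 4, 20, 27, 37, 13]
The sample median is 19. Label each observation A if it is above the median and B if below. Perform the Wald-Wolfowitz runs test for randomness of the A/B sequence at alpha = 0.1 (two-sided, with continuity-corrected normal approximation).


Step 1: Compute median = 19; label A = above, B = below.
Labels in order: AABBAABBABBBAAAB  (n_A = 8, n_B = 8)
Step 2: Count runs R = 8.
Step 3: Under H0 (random ordering), E[R] = 2*n_A*n_B/(n_A+n_B) + 1 = 2*8*8/16 + 1 = 9.0000.
        Var[R] = 2*n_A*n_B*(2*n_A*n_B - n_A - n_B) / ((n_A+n_B)^2 * (n_A+n_B-1)) = 14336/3840 = 3.7333.
        SD[R] = 1.9322.
Step 4: Continuity-corrected z = (R + 0.5 - E[R]) / SD[R] = (8 + 0.5 - 9.0000) / 1.9322 = -0.2588.
Step 5: Two-sided p-value via normal approximation = 2*(1 - Phi(|z|)) = 0.795809.
Step 6: alpha = 0.1. fail to reject H0.

R = 8, z = -0.2588, p = 0.795809, fail to reject H0.


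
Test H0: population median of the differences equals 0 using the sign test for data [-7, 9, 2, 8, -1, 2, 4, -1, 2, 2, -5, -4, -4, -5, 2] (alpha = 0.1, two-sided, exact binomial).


Step 1: Discard zero differences. Original n = 15; n_eff = number of nonzero differences = 15.
Nonzero differences (with sign): -7, +9, +2, +8, -1, +2, +4, -1, +2, +2, -5, -4, -4, -5, +2
Step 2: Count signs: positive = 8, negative = 7.
Step 3: Under H0: P(positive) = 0.5, so the number of positives S ~ Bin(15, 0.5).
Step 4: Two-sided exact p-value = sum of Bin(15,0.5) probabilities at or below the observed probability = 1.000000.
Step 5: alpha = 0.1. fail to reject H0.

n_eff = 15, pos = 8, neg = 7, p = 1.000000, fail to reject H0.


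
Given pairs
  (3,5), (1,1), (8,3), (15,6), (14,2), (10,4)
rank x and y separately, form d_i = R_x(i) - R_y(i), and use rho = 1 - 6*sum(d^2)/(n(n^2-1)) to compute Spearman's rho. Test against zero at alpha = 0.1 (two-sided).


Step 1: Rank x and y separately (midranks; no ties here).
rank(x): 3->2, 1->1, 8->3, 15->6, 14->5, 10->4
rank(y): 5->5, 1->1, 3->3, 6->6, 2->2, 4->4
Step 2: d_i = R_x(i) - R_y(i); compute d_i^2.
  (2-5)^2=9, (1-1)^2=0, (3-3)^2=0, (6-6)^2=0, (5-2)^2=9, (4-4)^2=0
sum(d^2) = 18.
Step 3: rho = 1 - 6*18 / (6*(6^2 - 1)) = 1 - 108/210 = 0.485714.
Step 4: Under H0, t = rho * sqrt((n-2)/(1-rho^2)) = 1.1113 ~ t(4).
Step 5: Two-sided p-value from the t-distribution with 4 df = 0.328723.
Step 6: alpha = 0.1. fail to reject H0.

rho = 0.4857, p = 0.328723, fail to reject H0 at alpha = 0.1.


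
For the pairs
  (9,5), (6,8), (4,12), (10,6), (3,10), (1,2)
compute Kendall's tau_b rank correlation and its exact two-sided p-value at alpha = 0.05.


Step 1: Enumerate the 15 unordered pairs (i,j) with i<j and classify each by sign(x_j-x_i) * sign(y_j-y_i).
  (1,2):dx=-3,dy=+3->D; (1,3):dx=-5,dy=+7->D; (1,4):dx=+1,dy=+1->C; (1,5):dx=-6,dy=+5->D
  (1,6):dx=-8,dy=-3->C; (2,3):dx=-2,dy=+4->D; (2,4):dx=+4,dy=-2->D; (2,5):dx=-3,dy=+2->D
  (2,6):dx=-5,dy=-6->C; (3,4):dx=+6,dy=-6->D; (3,5):dx=-1,dy=-2->C; (3,6):dx=-3,dy=-10->C
  (4,5):dx=-7,dy=+4->D; (4,6):dx=-9,dy=-4->C; (5,6):dx=-2,dy=-8->C
Step 2: C = 7, D = 8, total pairs = 15.
Step 3: tau = (C - D)/(n(n-1)/2) = (7 - 8)/15 = -0.066667.
Step 4: Exact two-sided p-value (enumerate n! = 720 permutations of y under H0): p = 1.000000.
Step 5: alpha = 0.05. fail to reject H0.

tau_b = -0.0667 (C=7, D=8), p = 1.000000, fail to reject H0.


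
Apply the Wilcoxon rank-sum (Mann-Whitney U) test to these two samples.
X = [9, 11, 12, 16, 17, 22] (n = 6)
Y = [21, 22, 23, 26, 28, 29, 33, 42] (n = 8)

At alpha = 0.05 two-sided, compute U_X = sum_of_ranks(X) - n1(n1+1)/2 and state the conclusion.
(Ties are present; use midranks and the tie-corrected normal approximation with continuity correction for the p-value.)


Step 1: Combine and sort all 14 observations; assign midranks.
sorted (value, group): (9,X), (11,X), (12,X), (16,X), (17,X), (21,Y), (22,X), (22,Y), (23,Y), (26,Y), (28,Y), (29,Y), (33,Y), (42,Y)
ranks: 9->1, 11->2, 12->3, 16->4, 17->5, 21->6, 22->7.5, 22->7.5, 23->9, 26->10, 28->11, 29->12, 33->13, 42->14
Step 2: Rank sum for X: R1 = 1 + 2 + 3 + 4 + 5 + 7.5 = 22.5.
Step 3: U_X = R1 - n1(n1+1)/2 = 22.5 - 6*7/2 = 22.5 - 21 = 1.5.
       U_Y = n1*n2 - U_X = 48 - 1.5 = 46.5.
Step 4: Ties are present, so use the tie-corrected normal approximation (with continuity correction) for the p-value.
Step 5: p-value = 0.004465; compare to alpha = 0.05. reject H0.

U_X = 1.5, p = 0.004465, reject H0 at alpha = 0.05.


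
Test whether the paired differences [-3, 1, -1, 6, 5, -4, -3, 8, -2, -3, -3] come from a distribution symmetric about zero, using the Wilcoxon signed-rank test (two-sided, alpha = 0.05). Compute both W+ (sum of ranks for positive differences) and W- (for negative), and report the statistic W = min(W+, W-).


Step 1: Drop any zero differences (none here) and take |d_i|.
|d| = [3, 1, 1, 6, 5, 4, 3, 8, 2, 3, 3]
Step 2: Midrank |d_i| (ties get averaged ranks).
ranks: |3|->5.5, |1|->1.5, |1|->1.5, |6|->10, |5|->9, |4|->8, |3|->5.5, |8|->11, |2|->3, |3|->5.5, |3|->5.5
Step 3: Attach original signs; sum ranks with positive sign and with negative sign.
W+ = 1.5 + 10 + 9 + 11 = 31.5
W- = 5.5 + 1.5 + 8 + 5.5 + 3 + 5.5 + 5.5 = 34.5
(Check: W+ + W- = 66 should equal n(n+1)/2 = 66.)
Step 4: Test statistic W = min(W+, W-) = 31.5.
Step 5: Ties in |d|, so use the tie-corrected normal approximation.
        E[W] = n(n+1)/4 = 11*12/4 = 33.
        Tie groups: |d|=1 (t=2), |d|=3 (t=4); sum(t^3 - t) = 66.
        Var[W] = n(n+1)(2n+1)/24 - sum(t^3-t)/48 = 3036/24 - 66/48 = 125.125.
        z = (W - E[W]) / sqrt(Var[W]) = (31.5 - 33) / 11.1859 = -0.1341.
        Two-sided p = 2*Phi(z) = 0.893326.
Step 6: alpha = 0.05. fail to reject H0.

W+ = 31.5, W- = 34.5, W = min = 31.5, p = 0.893326, fail to reject H0.
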